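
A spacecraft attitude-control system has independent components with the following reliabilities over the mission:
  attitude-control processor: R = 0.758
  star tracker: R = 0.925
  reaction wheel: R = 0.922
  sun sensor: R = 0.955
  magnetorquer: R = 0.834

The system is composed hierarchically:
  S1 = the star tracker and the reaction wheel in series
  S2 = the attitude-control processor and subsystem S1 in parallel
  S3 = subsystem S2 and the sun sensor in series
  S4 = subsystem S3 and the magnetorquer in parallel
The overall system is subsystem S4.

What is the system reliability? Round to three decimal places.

0.987

Series (star tracker and reaction wheel): 0.92500 × 0.92200 = 0.85285
Parallel (attitude-control processor and [0.85285]): 1 − (1 − 0.75800)(1 − 0.85285) = 0.96439
Series ([0.96439] and sun sensor): 0.96439 × 0.95500 = 0.92099
Parallel ([0.92099] and magnetorquer): 1 − (1 − 0.92099)(1 − 0.83400) = 0.987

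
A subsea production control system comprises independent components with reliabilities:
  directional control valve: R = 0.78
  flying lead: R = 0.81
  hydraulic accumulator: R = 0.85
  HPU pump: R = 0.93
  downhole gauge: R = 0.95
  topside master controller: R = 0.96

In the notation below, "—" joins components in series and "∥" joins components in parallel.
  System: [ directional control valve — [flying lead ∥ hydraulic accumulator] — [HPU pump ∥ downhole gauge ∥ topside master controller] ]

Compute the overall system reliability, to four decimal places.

Parallel (flying lead and hydraulic accumulator): 1 − (1 − 0.810000)(1 − 0.850000) = 0.971500
Parallel (HPU pump, downhole gauge, and topside master controller): 1 − (1 − 0.930000)(1 − 0.950000)(1 − 0.960000) = 0.999860
Series (directional control valve, [0.971500], and [0.999860]): 0.780000 × 0.971500 × 0.999860 = 0.7577

0.7577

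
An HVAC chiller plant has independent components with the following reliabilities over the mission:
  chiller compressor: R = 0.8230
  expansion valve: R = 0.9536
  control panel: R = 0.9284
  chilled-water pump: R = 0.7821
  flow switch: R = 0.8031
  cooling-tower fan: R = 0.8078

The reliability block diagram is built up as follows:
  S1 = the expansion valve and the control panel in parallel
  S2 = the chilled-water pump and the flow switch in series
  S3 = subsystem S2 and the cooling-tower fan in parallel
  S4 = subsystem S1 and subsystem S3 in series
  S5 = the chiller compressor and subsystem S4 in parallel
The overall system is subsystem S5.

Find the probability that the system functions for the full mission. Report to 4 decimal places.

Parallel (expansion valve and control panel): 1 − (1 − 0.953600)(1 − 0.928400) = 0.996678
Series (chilled-water pump and flow switch): 0.782100 × 0.803100 = 0.628105
Parallel ([0.628105] and cooling-tower fan): 1 − (1 − 0.628105)(1 − 0.807800) = 0.928522
Series ([0.996678] and [0.928522]): 0.996678 × 0.928522 = 0.925437
Parallel (chiller compressor and [0.925437]): 1 − (1 − 0.823000)(1 − 0.925437) = 0.9868

0.9868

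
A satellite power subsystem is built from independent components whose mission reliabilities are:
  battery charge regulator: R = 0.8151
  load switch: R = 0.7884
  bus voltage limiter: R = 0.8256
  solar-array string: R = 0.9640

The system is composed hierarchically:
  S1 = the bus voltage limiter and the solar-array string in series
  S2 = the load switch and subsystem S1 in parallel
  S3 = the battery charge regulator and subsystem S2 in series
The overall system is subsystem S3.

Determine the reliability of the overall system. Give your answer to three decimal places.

Series (bus voltage limiter and solar-array string): 0.82560 × 0.96400 = 0.79588
Parallel (load switch and [0.79588]): 1 − (1 − 0.78840)(1 − 0.79588) = 0.95681
Series (battery charge regulator and [0.95681]): 0.81510 × 0.95681 = 0.780

0.780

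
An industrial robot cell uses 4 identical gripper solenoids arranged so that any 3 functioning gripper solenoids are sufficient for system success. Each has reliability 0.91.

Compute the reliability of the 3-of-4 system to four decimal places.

0.9570

R = Σ_{i=3}^{4} C(4,i) p^i (1−p)^{4−i} with p = 0.91
C(4,3)·0.91^3·0.09^1 = 0.271286
C(4,4)·0.91^4·0.09^0 = 0.685750
Sum = 0.9570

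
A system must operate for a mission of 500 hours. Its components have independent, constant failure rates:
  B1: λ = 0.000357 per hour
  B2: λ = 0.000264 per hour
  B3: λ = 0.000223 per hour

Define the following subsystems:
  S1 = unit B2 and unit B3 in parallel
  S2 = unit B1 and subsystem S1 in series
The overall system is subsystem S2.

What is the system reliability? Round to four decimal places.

R(B1) = exp(−0.000357 × 500) = 0.836524
R(B2) = exp(−0.000264 × 500) = 0.876341
R(B3) = exp(−0.000223 × 500) = 0.894491
Parallel (B2 and B3): 1 − (1 − 0.876341)(1 − 0.894491) = 0.986953
Series (B1 and [0.986953]): 0.836524 × 0.986953 = 0.8256

0.8256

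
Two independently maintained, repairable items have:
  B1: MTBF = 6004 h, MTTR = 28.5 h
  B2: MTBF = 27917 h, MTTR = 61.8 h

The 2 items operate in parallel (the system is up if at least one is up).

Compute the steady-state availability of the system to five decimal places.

A(B1) = MTBF/(MTBF+MTTR) = 6004/(6004+28.5) = 0.995276
A(B2) = MTBF/(MTBF+MTTR) = 27917/(27917+61.8) = 0.997791
Parallel availability: 1 − (1 − 0.995276)(1 − 0.997791) = 0.99999

0.99999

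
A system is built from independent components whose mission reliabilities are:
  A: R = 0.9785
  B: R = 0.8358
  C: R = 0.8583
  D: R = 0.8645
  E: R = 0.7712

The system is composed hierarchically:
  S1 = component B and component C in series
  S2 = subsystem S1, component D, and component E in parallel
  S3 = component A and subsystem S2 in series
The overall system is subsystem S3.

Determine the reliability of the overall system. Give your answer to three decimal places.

Series (B and C): 0.83580 × 0.85830 = 0.71737
Parallel ([0.71737], D, and E): 1 − (1 − 0.71737)(1 − 0.86450)(1 − 0.77120) = 0.99124
Series (A and [0.99124]): 0.97850 × 0.99124 = 0.970

0.970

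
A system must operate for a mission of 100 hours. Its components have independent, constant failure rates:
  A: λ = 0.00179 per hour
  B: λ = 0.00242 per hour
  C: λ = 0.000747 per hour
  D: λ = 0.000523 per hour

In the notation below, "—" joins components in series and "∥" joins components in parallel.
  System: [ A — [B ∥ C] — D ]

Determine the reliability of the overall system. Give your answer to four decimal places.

0.7812

R(A) = exp(−0.00179 × 100) = 0.836106
R(B) = exp(−0.00242 × 100) = 0.785056
R(C) = exp(−0.000747 × 100) = 0.928022
R(D) = exp(−0.000523 × 100) = 0.949044
Parallel (B and C): 1 − (1 − 0.785056)(1 − 0.928022) = 0.984529
Series (A, [0.984529], and D): 0.836106 × 0.984529 × 0.949044 = 0.7812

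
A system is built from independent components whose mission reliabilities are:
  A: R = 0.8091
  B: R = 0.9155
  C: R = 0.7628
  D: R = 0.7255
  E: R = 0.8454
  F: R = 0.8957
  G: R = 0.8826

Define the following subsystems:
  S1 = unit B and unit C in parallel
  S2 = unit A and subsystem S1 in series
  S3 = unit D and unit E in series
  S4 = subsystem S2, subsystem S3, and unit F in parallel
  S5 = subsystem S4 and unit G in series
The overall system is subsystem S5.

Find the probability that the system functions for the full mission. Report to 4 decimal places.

0.8752

Parallel (B and C): 1 − (1 − 0.915500)(1 − 0.762800) = 0.979957
Series (A and [0.979957]): 0.809100 × 0.979957 = 0.792883
Series (D and E): 0.725500 × 0.845400 = 0.613338
Parallel ([0.792883], [0.613338], and F): 1 − (1 − 0.792883)(1 − 0.613338)(1 − 0.895700) = 0.991647
Series ([0.991647] and G): 0.991647 × 0.882600 = 0.8752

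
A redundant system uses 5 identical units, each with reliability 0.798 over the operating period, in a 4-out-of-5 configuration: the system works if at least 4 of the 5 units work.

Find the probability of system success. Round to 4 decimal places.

R = Σ_{i=4}^{5} C(5,i) p^i (1−p)^{5−i} with p = 0.798
C(5,4)·0.798^4·0.202^1 = 0.409575
C(5,5)·0.798^5·0.202^0 = 0.323604
Sum = 0.7332

0.7332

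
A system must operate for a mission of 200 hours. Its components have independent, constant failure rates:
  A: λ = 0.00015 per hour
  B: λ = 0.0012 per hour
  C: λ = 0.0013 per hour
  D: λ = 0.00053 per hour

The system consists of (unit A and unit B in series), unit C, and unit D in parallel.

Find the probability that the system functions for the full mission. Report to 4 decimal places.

R(A) = exp(−0.00015 × 200) = 0.970446
R(B) = exp(−0.0012 × 200) = 0.786628
R(C) = exp(−0.0013 × 200) = 0.771052
R(D) = exp(−0.00053 × 200) = 0.899425
Series (A and B): 0.970446 × 0.786628 = 0.763380
Parallel ([0.763380], C, and D): 1 − (1 − 0.763380)(1 − 0.771052)(1 − 0.899425) = 0.9946

0.9946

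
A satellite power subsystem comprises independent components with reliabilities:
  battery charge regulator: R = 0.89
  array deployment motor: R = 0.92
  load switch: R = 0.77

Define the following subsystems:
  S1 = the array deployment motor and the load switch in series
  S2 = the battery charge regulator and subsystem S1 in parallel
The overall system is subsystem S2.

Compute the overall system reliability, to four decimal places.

0.9679

Series (array deployment motor and load switch): 0.920000 × 0.770000 = 0.708400
Parallel (battery charge regulator and [0.708400]): 1 − (1 − 0.890000)(1 − 0.708400) = 0.9679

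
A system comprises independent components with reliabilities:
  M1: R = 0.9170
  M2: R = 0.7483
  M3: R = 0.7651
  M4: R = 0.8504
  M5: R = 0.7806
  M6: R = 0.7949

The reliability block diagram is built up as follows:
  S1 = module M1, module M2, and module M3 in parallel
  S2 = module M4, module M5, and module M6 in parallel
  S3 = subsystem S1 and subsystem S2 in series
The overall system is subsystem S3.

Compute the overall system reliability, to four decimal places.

Parallel (M1, M2, and M3): 1 − (1 − 0.917000)(1 − 0.748300)(1 − 0.765100) = 0.995093
Parallel (M4, M5, and M6): 1 − (1 − 0.850400)(1 − 0.780600)(1 − 0.794900) = 0.993268
Series ([0.995093] and [0.993268]): 0.995093 × 0.993268 = 0.9884

0.9884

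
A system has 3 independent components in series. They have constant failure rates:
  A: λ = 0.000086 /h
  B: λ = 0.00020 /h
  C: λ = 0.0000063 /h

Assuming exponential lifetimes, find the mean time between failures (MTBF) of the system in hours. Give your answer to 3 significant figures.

3420

Series of exponential components: λ_sys = Σ λ_i
λ_sys = 0.000086 + 0.00020 + 0.0000063 = 2.9230e-04 /h
MTBF = 1 / λ_sys = 3420 h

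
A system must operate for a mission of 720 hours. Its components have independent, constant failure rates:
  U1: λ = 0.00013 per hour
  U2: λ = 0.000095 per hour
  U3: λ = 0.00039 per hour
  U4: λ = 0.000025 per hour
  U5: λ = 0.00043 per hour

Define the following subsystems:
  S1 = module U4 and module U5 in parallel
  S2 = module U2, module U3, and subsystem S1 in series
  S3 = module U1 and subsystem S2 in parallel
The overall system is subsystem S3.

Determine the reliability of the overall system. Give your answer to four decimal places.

0.9734

R(U1) = exp(−0.00013 × 720) = 0.910647
R(U2) = exp(−0.000095 × 720) = 0.933887
R(U3) = exp(−0.00039 × 720) = 0.755179
R(U4) = exp(−0.000025 × 720) = 0.982161
R(U5) = exp(−0.00043 × 720) = 0.733740
Parallel (U4 and U5): 1 − (1 − 0.982161)(1 − 0.733740) = 0.995250
Series (U2, U3, and [0.995250]): 0.933887 × 0.755179 × 0.995250 = 0.701902
Parallel (U1 and [0.701902]): 1 − (1 − 0.910647)(1 − 0.701902) = 0.9734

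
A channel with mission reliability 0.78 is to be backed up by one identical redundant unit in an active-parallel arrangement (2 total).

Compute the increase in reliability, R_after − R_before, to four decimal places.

R_before = 0.78
R_after = 1 − (1 − 0.78)^2 = 0.9516
ΔR = 0.9516 − 0.78 = 0.1716

0.1716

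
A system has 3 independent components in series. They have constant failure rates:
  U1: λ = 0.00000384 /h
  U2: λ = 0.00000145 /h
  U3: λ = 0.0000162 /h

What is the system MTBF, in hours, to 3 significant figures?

Series of exponential components: λ_sys = Σ λ_i
λ_sys = 0.00000384 + 0.00000145 + 0.0000162 = 2.1490e-05 /h
MTBF = 1 / λ_sys = 46500 h

46500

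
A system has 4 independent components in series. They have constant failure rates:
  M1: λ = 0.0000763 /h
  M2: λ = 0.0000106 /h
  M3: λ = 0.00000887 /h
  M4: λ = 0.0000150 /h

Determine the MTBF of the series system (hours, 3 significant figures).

9030

Series of exponential components: λ_sys = Σ λ_i
λ_sys = 0.0000763 + 0.0000106 + 0.00000887 + 0.0000150 = 1.1077e-04 /h
MTBF = 1 / λ_sys = 9030 h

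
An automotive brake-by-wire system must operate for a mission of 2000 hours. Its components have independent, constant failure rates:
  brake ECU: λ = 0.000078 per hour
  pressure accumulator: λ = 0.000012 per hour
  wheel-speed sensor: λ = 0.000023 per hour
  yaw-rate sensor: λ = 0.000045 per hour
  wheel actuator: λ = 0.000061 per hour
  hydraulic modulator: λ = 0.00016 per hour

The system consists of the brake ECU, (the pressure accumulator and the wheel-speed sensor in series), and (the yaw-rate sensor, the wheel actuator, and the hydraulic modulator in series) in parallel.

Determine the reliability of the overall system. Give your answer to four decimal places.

0.9960

R(brake ECU) = exp(−0.000078 × 2000) = 0.855559
R(pressure accumulator) = exp(−0.000012 × 2000) = 0.976286
R(wheel-speed sensor) = exp(−0.000023 × 2000) = 0.955042
R(yaw-rate sensor) = exp(−0.000045 × 2000) = 0.913931
R(wheel actuator) = exp(−0.000061 × 2000) = 0.885148
R(hydraulic modulator) = exp(−0.00016 × 2000) = 0.726149
Series (pressure accumulator and wheel-speed sensor): 0.976286 × 0.955042 = 0.932394
Series (yaw-rate sensor, wheel actuator, and hydraulic modulator): 0.913931 × 0.885148 × 0.726149 = 0.587429
Parallel (brake ECU, [0.932394], and [0.587429]): 1 − (1 − 0.855559)(1 − 0.932394)(1 − 0.587429) = 0.9960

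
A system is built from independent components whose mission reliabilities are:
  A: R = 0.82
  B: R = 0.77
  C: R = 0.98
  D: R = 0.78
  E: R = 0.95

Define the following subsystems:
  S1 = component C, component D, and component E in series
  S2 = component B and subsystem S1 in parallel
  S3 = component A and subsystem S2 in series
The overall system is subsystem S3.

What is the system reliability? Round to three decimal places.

0.768

Series (C, D, and E): 0.98000 × 0.78000 × 0.95000 = 0.72618
Parallel (B and [0.72618]): 1 − (1 − 0.77000)(1 − 0.72618) = 0.93702
Series (A and [0.93702]): 0.82000 × 0.93702 = 0.768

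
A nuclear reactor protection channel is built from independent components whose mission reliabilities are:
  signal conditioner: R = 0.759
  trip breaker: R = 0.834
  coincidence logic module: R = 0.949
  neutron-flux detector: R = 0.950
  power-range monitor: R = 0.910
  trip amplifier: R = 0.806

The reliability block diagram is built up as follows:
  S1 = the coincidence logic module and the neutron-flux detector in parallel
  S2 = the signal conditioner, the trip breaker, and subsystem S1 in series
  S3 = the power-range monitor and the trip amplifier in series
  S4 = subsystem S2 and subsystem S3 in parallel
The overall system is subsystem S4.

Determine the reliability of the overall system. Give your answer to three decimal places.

0.902

Parallel (coincidence logic module and neutron-flux detector): 1 − (1 − 0.94900)(1 − 0.95000) = 0.99745
Series (signal conditioner, trip breaker, and [0.99745]): 0.75900 × 0.83400 × 0.99745 = 0.63139
Series (power-range monitor and trip amplifier): 0.91000 × 0.80600 = 0.73346
Parallel ([0.63139] and [0.73346]): 1 − (1 − 0.63139)(1 − 0.73346) = 0.902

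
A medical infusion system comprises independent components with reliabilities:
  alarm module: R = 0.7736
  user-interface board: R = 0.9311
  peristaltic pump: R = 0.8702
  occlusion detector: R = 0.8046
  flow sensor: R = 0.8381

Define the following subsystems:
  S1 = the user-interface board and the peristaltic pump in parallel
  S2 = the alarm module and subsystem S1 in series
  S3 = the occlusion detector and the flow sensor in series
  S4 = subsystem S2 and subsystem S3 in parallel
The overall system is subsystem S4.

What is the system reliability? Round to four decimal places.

0.9240

Parallel (user-interface board and peristaltic pump): 1 − (1 − 0.931100)(1 − 0.870200) = 0.991057
Series (alarm module and [0.991057]): 0.773600 × 0.991057 = 0.766682
Series (occlusion detector and flow sensor): 0.804600 × 0.838100 = 0.674335
Parallel ([0.766682] and [0.674335]): 1 − (1 − 0.766682)(1 − 0.674335) = 0.9240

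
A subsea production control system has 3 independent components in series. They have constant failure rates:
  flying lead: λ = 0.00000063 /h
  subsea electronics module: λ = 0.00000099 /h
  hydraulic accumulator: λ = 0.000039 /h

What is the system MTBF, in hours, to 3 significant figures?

Series of exponential components: λ_sys = Σ λ_i
λ_sys = 0.00000063 + 0.00000099 + 0.000039 = 4.0620e-05 /h
MTBF = 1 / λ_sys = 24600 h

24600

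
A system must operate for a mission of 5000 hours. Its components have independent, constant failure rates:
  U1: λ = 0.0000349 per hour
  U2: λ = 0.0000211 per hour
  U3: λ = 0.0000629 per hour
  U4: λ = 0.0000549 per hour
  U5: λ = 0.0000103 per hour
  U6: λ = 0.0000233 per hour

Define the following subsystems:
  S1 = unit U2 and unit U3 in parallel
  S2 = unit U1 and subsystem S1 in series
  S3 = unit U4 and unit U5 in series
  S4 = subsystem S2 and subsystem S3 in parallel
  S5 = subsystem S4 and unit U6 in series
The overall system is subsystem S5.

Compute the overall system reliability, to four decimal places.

R(U1) = exp(−0.0000349 × 5000) = 0.839877
R(U2) = exp(−0.0000211 × 5000) = 0.899874
R(U3) = exp(−0.0000629 × 5000) = 0.730154
R(U4) = exp(−0.0000549 × 5000) = 0.759952
R(U5) = exp(−0.0000103 × 5000) = 0.949804
R(U6) = exp(−0.0000233 × 5000) = 0.890030
Parallel (U2 and U3): 1 − (1 − 0.899874)(1 − 0.730154) = 0.972981
Series (U1 and [0.972981]): 0.839877 × 0.972981 = 0.817184
Series (U4 and U5): 0.759952 × 0.949804 = 0.721805
Parallel ([0.817184] and [0.721805]): 1 − (1 − 0.817184)(1 − 0.721805) = 0.949142
Series ([0.949142] and U6): 0.949142 × 0.890030 = 0.8448

0.8448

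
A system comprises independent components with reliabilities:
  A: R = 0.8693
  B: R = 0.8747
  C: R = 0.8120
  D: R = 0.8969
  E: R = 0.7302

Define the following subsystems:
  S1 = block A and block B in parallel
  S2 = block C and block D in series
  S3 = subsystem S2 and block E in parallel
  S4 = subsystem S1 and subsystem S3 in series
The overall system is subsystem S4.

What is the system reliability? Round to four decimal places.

Parallel (A and B): 1 − (1 − 0.869300)(1 − 0.874700) = 0.983623
Series (C and D): 0.812000 × 0.896900 = 0.728283
Parallel ([0.728283] and E): 1 − (1 − 0.728283)(1 − 0.730200) = 0.926691
Series ([0.983623] and [0.926691]): 0.983623 × 0.926691 = 0.9115

0.9115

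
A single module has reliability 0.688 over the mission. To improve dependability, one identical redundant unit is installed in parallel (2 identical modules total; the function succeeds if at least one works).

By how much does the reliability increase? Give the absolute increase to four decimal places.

0.2147

R_before = 0.688
R_after = 1 − (1 − 0.688)^2 = 0.9027
ΔR = 0.9027 − 0.688 = 0.2147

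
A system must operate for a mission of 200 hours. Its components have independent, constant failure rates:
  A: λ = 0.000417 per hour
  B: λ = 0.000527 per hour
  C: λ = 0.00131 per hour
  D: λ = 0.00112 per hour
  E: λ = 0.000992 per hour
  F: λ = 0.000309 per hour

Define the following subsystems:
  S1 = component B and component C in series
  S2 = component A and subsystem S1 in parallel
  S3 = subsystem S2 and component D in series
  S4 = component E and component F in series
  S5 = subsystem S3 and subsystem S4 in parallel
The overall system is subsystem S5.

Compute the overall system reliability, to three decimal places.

R(A) = exp(−0.000417 × 200) = 0.91998
R(B) = exp(−0.000527 × 200) = 0.89996
R(C) = exp(−0.00131 × 200) = 0.76951
R(D) = exp(−0.00112 × 200) = 0.79932
R(E) = exp(−0.000992 × 200) = 0.82004
R(F) = exp(−0.000309 × 200) = 0.94007
Series (B and C): 0.89996 × 0.76951 = 0.69253
Parallel (A and [0.69253]): 1 − (1 − 0.91998)(1 − 0.69253) = 0.97540
Series ([0.97540] and D): 0.97540 × 0.79932 = 0.77966
Series (E and F): 0.82004 × 0.94007 = 0.77090
Parallel ([0.77966] and [0.77090]): 1 − (1 − 0.77966)(1 − 0.77090) = 0.950

0.950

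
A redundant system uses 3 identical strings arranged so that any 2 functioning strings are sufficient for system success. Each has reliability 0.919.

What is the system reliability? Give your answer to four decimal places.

0.9814

R = Σ_{i=2}^{3} C(3,i) p^i (1−p)^{3−i} with p = 0.919
C(3,2)·0.919^2·0.081^1 = 0.205228
C(3,3)·0.919^3·0.081^0 = 0.776152
Sum = 0.9814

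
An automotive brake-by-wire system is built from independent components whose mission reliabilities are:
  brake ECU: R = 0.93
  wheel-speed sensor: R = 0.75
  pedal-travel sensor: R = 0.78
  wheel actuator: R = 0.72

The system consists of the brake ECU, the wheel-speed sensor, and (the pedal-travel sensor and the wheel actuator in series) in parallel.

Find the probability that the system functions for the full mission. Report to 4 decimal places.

0.9923

Series (pedal-travel sensor and wheel actuator): 0.780000 × 0.720000 = 0.561600
Parallel (brake ECU, wheel-speed sensor, and [0.561600]): 1 − (1 − 0.930000)(1 − 0.750000)(1 − 0.561600) = 0.9923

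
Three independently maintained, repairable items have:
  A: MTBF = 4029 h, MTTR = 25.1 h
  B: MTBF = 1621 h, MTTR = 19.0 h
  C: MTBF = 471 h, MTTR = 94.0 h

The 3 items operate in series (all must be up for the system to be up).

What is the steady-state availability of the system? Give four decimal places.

A(A) = MTBF/(MTBF+MTTR) = 4029/(4029+25.1) = 0.993809
A(B) = MTBF/(MTBF+MTTR) = 1621/(1621+19.0) = 0.988415
A(C) = MTBF/(MTBF+MTTR) = 471/(471+94.0) = 0.833628
Series availability: 0.993809 × 0.988415 × 0.833628 = 0.8189

0.8189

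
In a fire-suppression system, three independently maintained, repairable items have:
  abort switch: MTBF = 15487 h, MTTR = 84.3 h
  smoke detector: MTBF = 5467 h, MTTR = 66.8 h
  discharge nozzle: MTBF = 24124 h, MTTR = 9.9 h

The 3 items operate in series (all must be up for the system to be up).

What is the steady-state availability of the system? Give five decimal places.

0.98218

A(abort switch) = MTBF/(MTBF+MTTR) = 15487/(15487+84.3) = 0.994586
A(smoke detector) = MTBF/(MTBF+MTTR) = 5467/(5467+66.8) = 0.987929
A(discharge nozzle) = MTBF/(MTBF+MTTR) = 24124/(24124+9.9) = 0.999590
Series availability: 0.994586 × 0.987929 × 0.999590 = 0.98218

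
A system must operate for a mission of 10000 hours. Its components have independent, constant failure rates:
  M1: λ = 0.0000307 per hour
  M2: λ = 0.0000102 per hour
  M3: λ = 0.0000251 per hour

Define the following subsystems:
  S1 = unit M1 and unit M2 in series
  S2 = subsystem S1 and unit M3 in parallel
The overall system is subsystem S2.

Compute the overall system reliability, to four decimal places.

0.9255

R(M1) = exp(−0.0000307 × 10000) = 0.735651
R(M2) = exp(−0.0000102 × 10000) = 0.903030
R(M3) = exp(−0.0000251 × 10000) = 0.778022
Series (M1 and M2): 0.735651 × 0.903030 = 0.664315
Parallel ([0.664315] and M3): 1 − (1 − 0.664315)(1 − 0.778022) = 0.9255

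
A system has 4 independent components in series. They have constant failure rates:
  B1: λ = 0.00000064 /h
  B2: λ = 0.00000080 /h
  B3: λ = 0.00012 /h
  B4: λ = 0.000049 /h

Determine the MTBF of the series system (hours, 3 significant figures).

Series of exponential components: λ_sys = Σ λ_i
λ_sys = 0.00000064 + 0.00000080 + 0.00012 + 0.000049 = 1.7044e-04 /h
MTBF = 1 / λ_sys = 5870 h

5870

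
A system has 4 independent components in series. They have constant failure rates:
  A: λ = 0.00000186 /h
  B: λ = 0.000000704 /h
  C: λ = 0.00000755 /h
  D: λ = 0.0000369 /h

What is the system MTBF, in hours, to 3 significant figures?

Series of exponential components: λ_sys = Σ λ_i
λ_sys = 0.00000186 + 0.000000704 + 0.00000755 + 0.0000369 = 4.7014e-05 /h
MTBF = 1 / λ_sys = 21300 h

21300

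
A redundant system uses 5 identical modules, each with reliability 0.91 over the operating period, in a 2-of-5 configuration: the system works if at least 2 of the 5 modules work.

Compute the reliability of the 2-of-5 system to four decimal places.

0.9997

R = Σ_{i=2}^{5} C(5,i) p^i (1−p)^{5−i} with p = 0.91
C(5,2)·0.91^2·0.09^3 = 0.006037
C(5,3)·0.91^3·0.09^2 = 0.061039
C(5,4)·0.91^4·0.09^1 = 0.308587
C(5,5)·0.91^5·0.09^0 = 0.624032
Sum = 0.9997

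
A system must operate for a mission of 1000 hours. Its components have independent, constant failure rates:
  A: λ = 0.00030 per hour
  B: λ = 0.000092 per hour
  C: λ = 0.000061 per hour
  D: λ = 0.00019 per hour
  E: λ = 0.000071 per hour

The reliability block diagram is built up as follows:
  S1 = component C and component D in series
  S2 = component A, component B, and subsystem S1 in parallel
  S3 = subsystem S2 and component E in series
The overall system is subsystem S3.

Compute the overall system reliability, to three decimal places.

R(A) = exp(−0.00030 × 1000) = 0.74082
R(B) = exp(−0.000092 × 1000) = 0.91211
R(C) = exp(−0.000061 × 1000) = 0.94082
R(D) = exp(−0.00019 × 1000) = 0.82696
R(E) = exp(−0.000071 × 1000) = 0.93146
Series (C and D): 0.94082 × 0.82696 = 0.77802
Parallel (A, B, and [0.77802]): 1 − (1 − 0.74082)(1 − 0.91211)(1 − 0.77802) = 0.99494
Series ([0.99494] and E): 0.99494 × 0.93146 = 0.927

0.927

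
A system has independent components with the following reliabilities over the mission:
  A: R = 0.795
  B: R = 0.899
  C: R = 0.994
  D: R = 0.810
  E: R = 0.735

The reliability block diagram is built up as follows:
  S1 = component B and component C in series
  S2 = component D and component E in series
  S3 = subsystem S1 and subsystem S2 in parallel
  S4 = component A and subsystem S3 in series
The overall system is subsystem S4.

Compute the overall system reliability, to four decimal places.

Series (B and C): 0.899000 × 0.994000 = 0.893606
Series (D and E): 0.810000 × 0.735000 = 0.595350
Parallel ([0.893606] and [0.595350]): 1 − (1 − 0.893606)(1 − 0.595350) = 0.956948
Series (A and [0.956948]): 0.795000 × 0.956948 = 0.7608

0.7608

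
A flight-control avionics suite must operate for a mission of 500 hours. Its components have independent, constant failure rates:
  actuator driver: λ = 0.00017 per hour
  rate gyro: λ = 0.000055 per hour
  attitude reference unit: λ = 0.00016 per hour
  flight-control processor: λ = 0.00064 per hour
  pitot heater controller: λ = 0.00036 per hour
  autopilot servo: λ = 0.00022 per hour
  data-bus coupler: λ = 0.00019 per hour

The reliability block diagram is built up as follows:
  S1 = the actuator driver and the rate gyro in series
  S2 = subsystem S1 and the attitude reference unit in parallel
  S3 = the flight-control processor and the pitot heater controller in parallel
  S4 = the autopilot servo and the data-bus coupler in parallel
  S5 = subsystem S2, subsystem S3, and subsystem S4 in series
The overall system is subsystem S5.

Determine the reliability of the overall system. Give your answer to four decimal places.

R(actuator driver) = exp(−0.00017 × 500) = 0.918512
R(rate gyro) = exp(−0.000055 × 500) = 0.972875
R(attitude reference unit) = exp(−0.00016 × 500) = 0.923116
R(flight-control processor) = exp(−0.00064 × 500) = 0.726149
R(pitot heater controller) = exp(−0.00036 × 500) = 0.835270
R(autopilot servo) = exp(−0.00022 × 500) = 0.895834
R(data-bus coupler) = exp(−0.00019 × 500) = 0.909373
Series (actuator driver and rate gyro): 0.918512 × 0.972875 = 0.893597
Parallel ([0.893597] and attitude reference unit): 1 − (1 − 0.893597)(1 − 0.923116) = 0.991819
Parallel (flight-control processor and pitot heater controller): 1 − (1 − 0.726149)(1 − 0.835270) = 0.954889
Parallel (autopilot servo and data-bus coupler): 1 − (1 − 0.895834)(1 − 0.909373) = 0.990560
Series ([0.991819], [0.954889], and [0.990560]): 0.991819 × 0.954889 × 0.990560 = 0.9381

0.9381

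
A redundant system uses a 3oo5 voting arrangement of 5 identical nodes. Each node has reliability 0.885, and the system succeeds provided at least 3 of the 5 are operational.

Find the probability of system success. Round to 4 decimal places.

0.9873

R = Σ_{i=3}^{5} C(5,i) p^i (1−p)^{5−i} with p = 0.885
C(5,3)·0.885^3·0.115^2 = 0.091670
C(5,4)·0.885^4·0.115^1 = 0.352729
C(5,5)·0.885^5·0.115^0 = 0.542896
Sum = 0.9873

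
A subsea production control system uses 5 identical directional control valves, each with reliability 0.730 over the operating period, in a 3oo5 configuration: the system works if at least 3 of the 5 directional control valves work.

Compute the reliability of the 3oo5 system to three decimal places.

R = Σ_{i=3}^{5} C(5,i) p^i (1−p)^{5−i} with p = 0.730
C(5,3)·0.730^3·0.270^2 = 0.28359
C(5,4)·0.730^4·0.270^1 = 0.38338
C(5,5)·0.730^5·0.270^0 = 0.20731
Sum = 0.874

0.874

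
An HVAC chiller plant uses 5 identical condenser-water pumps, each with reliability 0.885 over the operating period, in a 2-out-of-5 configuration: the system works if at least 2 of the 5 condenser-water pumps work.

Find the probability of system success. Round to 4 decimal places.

R = Σ_{i=2}^{5} C(5,i) p^i (1−p)^{5−i} with p = 0.885
C(5,2)·0.885^2·0.115^3 = 0.011912
C(5,3)·0.885^3·0.115^2 = 0.091670
C(5,4)·0.885^4·0.115^1 = 0.352729
C(5,5)·0.885^5·0.115^0 = 0.542896
Sum = 0.9992

0.9992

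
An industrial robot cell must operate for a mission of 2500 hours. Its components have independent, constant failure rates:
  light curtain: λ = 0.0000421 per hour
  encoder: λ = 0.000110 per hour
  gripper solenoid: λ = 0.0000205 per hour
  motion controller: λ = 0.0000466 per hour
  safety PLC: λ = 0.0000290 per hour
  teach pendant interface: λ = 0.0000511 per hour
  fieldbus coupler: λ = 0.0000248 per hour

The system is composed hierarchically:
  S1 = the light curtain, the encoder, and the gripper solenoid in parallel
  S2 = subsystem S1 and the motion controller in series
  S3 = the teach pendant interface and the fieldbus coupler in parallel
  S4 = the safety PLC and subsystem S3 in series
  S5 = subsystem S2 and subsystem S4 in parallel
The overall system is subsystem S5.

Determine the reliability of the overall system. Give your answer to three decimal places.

R(light curtain) = exp(−0.0000421 × 2500) = 0.90010
R(encoder) = exp(−0.000110 × 2500) = 0.75957
R(gripper solenoid) = exp(−0.0000205 × 2500) = 0.95004
R(motion controller) = exp(−0.0000466 × 2500) = 0.89003
R(safety PLC) = exp(−0.0000290 × 2500) = 0.93007
R(teach pendant interface) = exp(−0.0000511 × 2500) = 0.88007
R(fieldbus coupler) = exp(−0.0000248 × 2500) = 0.93988
Parallel (light curtain, encoder, and gripper solenoid): 1 − (1 − 0.90010)(1 − 0.75957)(1 − 0.95004) = 0.99880
Series ([0.99880] and motion controller): 0.99880 × 0.89003 = 0.88896
Parallel (teach pendant interface and fieldbus coupler): 1 − (1 − 0.88007)(1 − 0.93988) = 0.99279
Series (safety PLC and [0.99279]): 0.93007 × 0.99279 = 0.92336
Parallel ([0.88896] and [0.92336]): 1 − (1 − 0.88896)(1 − 0.92336) = 0.991

0.991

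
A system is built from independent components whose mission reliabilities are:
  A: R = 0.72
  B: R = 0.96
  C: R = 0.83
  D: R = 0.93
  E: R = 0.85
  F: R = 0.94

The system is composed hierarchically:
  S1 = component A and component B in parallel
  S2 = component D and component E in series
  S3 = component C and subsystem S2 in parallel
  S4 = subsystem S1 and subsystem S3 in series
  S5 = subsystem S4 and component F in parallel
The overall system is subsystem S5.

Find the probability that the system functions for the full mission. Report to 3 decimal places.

Parallel (A and B): 1 − (1 − 0.72000)(1 − 0.96000) = 0.98880
Series (D and E): 0.93000 × 0.85000 = 0.79050
Parallel (C and [0.79050]): 1 − (1 − 0.83000)(1 − 0.79050) = 0.96439
Series ([0.98880] and [0.96439]): 0.98880 × 0.96439 = 0.95359
Parallel ([0.95359] and F): 1 − (1 − 0.95359)(1 − 0.94000) = 0.997

0.997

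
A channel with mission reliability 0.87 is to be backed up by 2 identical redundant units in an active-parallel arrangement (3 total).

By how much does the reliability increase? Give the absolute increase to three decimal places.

0.128

R_before = 0.87
R_after = 1 − (1 − 0.87)^3 = 0.998
ΔR = 0.998 − 0.87 = 0.128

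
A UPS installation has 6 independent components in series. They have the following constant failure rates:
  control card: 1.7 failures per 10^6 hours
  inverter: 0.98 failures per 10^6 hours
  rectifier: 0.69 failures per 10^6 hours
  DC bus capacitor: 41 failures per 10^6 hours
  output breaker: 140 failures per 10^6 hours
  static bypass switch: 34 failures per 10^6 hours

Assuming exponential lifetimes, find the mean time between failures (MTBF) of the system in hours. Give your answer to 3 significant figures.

Series of exponential components: λ_sys = Σ λ_i
λ_sys = 0.0000017 + 0.00000098 + 0.00000069 + 0.000041 + 0.00014 + 0.000034 = 2.1837e-04 /h
MTBF = 1 / λ_sys = 4580 h

4580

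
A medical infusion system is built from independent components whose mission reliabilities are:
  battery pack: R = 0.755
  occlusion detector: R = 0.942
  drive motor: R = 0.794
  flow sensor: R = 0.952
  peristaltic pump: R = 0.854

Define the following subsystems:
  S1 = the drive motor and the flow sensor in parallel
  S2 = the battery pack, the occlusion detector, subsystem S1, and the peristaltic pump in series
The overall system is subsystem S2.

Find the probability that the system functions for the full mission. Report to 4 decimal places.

Parallel (drive motor and flow sensor): 1 − (1 − 0.794000)(1 − 0.952000) = 0.990112
Series (battery pack, occlusion detector, [0.990112], and peristaltic pump): 0.755000 × 0.942000 × 0.990112 × 0.854000 = 0.6014

0.6014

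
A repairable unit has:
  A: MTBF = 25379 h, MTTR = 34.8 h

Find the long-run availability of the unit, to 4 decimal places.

0.9986

A(A) = MTBF/(MTBF+MTTR) = 25379/(25379+34.8) = 0.9986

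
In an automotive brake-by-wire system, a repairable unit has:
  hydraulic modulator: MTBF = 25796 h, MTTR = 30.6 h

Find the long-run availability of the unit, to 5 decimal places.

A(hydraulic modulator) = MTBF/(MTBF+MTTR) = 25796/(25796+30.6) = 0.99882

0.99882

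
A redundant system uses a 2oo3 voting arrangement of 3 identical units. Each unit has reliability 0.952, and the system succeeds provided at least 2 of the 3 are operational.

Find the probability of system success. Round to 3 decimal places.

0.993

R = Σ_{i=2}^{3} C(3,i) p^i (1−p)^{3−i} with p = 0.952
C(3,2)·0.952^2·0.048^1 = 0.13051
C(3,3)·0.952^3·0.048^0 = 0.86280
Sum = 0.993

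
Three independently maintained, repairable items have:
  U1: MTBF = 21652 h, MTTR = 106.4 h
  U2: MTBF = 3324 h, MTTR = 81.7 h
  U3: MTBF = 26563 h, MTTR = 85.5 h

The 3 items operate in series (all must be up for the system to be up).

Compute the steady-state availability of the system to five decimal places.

0.96812

A(U1) = MTBF/(MTBF+MTTR) = 21652/(21652+106.4) = 0.995110
A(U2) = MTBF/(MTBF+MTTR) = 3324/(3324+81.7) = 0.976011
A(U3) = MTBF/(MTBF+MTTR) = 26563/(26563+85.5) = 0.996792
Series availability: 0.995110 × 0.976011 × 0.996792 = 0.96812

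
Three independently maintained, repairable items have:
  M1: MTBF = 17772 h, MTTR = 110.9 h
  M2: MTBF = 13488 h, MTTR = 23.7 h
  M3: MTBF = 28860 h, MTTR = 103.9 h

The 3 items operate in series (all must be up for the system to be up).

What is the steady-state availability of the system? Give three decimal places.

0.988

A(M1) = MTBF/(MTBF+MTTR) = 17772/(17772+110.9) = 0.993799
A(M2) = MTBF/(MTBF+MTTR) = 13488/(13488+23.7) = 0.998246
A(M3) = MTBF/(MTBF+MTTR) = 28860/(28860+103.9) = 0.996413
Series availability: 0.993799 × 0.998246 × 0.996413 = 0.988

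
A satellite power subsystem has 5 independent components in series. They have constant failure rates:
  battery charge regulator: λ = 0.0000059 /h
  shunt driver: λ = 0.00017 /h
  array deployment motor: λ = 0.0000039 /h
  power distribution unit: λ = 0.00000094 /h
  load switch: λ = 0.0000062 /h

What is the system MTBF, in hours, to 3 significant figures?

Series of exponential components: λ_sys = Σ λ_i
λ_sys = 0.0000059 + 0.00017 + 0.0000039 + 0.00000094 + 0.0000062 = 1.8694e-04 /h
MTBF = 1 / λ_sys = 5350 h

5350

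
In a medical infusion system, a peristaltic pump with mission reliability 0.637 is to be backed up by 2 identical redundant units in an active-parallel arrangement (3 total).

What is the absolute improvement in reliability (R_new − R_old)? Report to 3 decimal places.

R_before = 0.637
R_after = 1 − (1 − 0.637)^3 = 0.952
ΔR = 0.952 − 0.637 = 0.315

0.315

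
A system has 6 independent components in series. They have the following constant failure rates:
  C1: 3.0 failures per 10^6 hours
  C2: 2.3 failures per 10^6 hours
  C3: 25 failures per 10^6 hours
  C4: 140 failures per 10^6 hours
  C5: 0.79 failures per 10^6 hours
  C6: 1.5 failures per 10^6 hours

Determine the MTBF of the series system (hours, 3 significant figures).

5790

Series of exponential components: λ_sys = Σ λ_i
λ_sys = 0.0000030 + 0.0000023 + 0.000025 + 0.00014 + 0.00000079 + 0.0000015 = 1.7259e-04 /h
MTBF = 1 / λ_sys = 5790 h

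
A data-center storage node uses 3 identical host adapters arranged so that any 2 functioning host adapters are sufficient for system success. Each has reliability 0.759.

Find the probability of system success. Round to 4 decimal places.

0.8538

R = Σ_{i=2}^{3} C(3,i) p^i (1−p)^{3−i} with p = 0.759
C(3,2)·0.759^2·0.241^1 = 0.416507
C(3,3)·0.759^3·0.241^0 = 0.437245
Sum = 0.8538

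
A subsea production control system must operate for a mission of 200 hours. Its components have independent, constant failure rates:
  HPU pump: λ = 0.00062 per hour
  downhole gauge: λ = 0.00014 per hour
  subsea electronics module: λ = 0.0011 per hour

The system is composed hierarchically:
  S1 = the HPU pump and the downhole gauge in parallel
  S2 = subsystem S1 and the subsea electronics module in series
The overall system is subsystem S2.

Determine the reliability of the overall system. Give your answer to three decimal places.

R(HPU pump) = exp(−0.00062 × 200) = 0.88338
R(downhole gauge) = exp(−0.00014 × 200) = 0.97239
R(subsea electronics module) = exp(−0.0011 × 200) = 0.80252
Parallel (HPU pump and downhole gauge): 1 − (1 − 0.88338)(1 − 0.97239) = 0.99678
Series ([0.99678] and subsea electronics module): 0.99678 × 0.80252 = 0.800

0.800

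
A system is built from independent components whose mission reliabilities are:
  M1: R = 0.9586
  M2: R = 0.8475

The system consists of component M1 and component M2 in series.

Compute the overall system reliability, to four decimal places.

0.8124

Series (M1 and M2): 0.958600 × 0.847500 = 0.8124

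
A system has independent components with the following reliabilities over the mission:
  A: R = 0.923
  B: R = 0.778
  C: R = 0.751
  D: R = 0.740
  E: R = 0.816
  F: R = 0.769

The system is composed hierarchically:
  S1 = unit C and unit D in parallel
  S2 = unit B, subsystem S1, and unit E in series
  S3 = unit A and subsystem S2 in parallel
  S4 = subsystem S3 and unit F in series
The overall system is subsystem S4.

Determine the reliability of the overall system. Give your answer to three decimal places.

0.745

Parallel (C and D): 1 − (1 − 0.75100)(1 − 0.74000) = 0.93526
Series (B, [0.93526], and E): 0.77800 × 0.93526 × 0.81600 = 0.59375
Parallel (A and [0.59375]): 1 − (1 − 0.92300)(1 − 0.59375) = 0.96872
Series ([0.96872] and F): 0.96872 × 0.76900 = 0.745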